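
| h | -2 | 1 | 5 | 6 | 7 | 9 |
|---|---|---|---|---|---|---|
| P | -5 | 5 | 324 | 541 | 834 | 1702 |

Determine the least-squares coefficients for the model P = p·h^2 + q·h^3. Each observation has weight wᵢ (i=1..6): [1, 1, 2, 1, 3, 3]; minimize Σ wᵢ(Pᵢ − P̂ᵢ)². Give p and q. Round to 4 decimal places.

Compute the Gram sums: Σwᵢ·h^2·h^2 = 29449, Σwᵢ·h^2·h^3 = 241563, Σwᵢ·h^3·h^3 = 2025241.
And Σwᵢ·h^2·P = 571845, Σwᵢ·h^3·P = 4778361.
det = 29449·2025241 − 241563² = 1288639240.
p = (571845·2025241 − 241563·4778361)/1288639240 = 1924360701/644319620; q = (29449·4778361 − 241563·571845)/1288639240 = 184382811/92045660.

p = 2.9867, q = 2.0032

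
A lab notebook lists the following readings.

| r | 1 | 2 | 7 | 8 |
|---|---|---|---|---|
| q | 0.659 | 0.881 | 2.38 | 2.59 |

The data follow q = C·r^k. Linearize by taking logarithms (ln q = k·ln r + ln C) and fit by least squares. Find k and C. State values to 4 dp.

k = 0.6857, C = 0.6125

Linearized form: ln q = k·ln r + ln C. From the 4 transformed points,
Over the data: Σln r = 4.7185, Σ(ln r)² = 8.5911, Σln q = 1.2750, Σln r·ln q = 3.5784.
Normal system: [[8.5911, 4.7185]; [4.7185, 4]]·[k, ln C]ᵀ = [3.5784, 1.2750]ᵀ.
Δ = 8.5911·4 − (4.7185)² = 12.1002; k = (3.5784·4 − 4.7185·1.2750)/12.1002 = 0.68572, ln C = (8.5911·1.2750 − 4.7185·3.5784)/12.1002 = -0.49014, so C = exp(-0.49014) = 0.61254.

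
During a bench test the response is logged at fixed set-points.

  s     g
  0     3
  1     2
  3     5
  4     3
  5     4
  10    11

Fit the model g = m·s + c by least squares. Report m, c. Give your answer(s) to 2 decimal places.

m = 0.82, c = 1.51

Compute the Gram sums: Σs·s = 151, Σs = 23, Σ1 = 6.
And Σs·g = 159, Σg = 28.
MᵀM·[m, c]ᵀ = Mᵀg becomes [[151, 23]; [23, 6]]·[m, c]ᵀ = [159, 28]ᵀ.
det = 151·6 − 23² = 377.
m = (159·6 − 23·28)/377 = 310/377; c = (151·28 − 23·159)/377 = 571/377.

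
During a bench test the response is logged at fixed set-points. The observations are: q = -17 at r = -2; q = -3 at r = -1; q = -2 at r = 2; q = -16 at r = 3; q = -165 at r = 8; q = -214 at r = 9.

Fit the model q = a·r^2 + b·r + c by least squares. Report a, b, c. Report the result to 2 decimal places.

a = -3.04, b = 3.36, c = 2.57

With design matrix M, MᵀM = [[10771, 1267, 163]; [1267, 163, 19]; [163, 19, 6]] and Mᵀq = [-28117, -3261, -417]ᵀ.
Row-reducing yields a = -202069/66378, b = 222823/66378, c = 2188/851.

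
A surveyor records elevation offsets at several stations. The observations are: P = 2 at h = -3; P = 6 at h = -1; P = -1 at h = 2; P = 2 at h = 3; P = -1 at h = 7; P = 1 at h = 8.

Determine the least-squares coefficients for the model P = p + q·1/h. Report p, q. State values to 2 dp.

p = 1.34, q = -4.12

The normal equations are: 6·p + (-13/56)·q = 9;  (-13/56)·p + (42569/28224)·q = -365/56.
(Σ1 = 6, Σ1/h = -13/56, Σ1/h·1/h = 42569/28224, ΣP = 9, Σ1/h·P = -365/56.)
Eliminating q: (42569/28224)·(row 1) − (-13/56)·(row 2) gives (84631/9408)·p = (42569/28224)·9 − (-13/56)·(-365/56) = 591/49, so p = 113472/84631.
Then q = ((-365/56) − (-13/56)·(113472/84631))/(42569/28224) = -348264/84631.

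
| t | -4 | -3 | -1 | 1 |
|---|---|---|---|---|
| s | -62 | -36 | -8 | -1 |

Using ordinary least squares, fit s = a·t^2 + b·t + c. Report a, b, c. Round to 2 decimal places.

a = -3.02, b = 2.96, c = -1.19

MᵀM·[a, b, c]ᵀ = Mᵀs reads: 339·a + (-91)·b + 27·c = -1325;  (-91)·a + 27·b + (-7)·c = 363;  27·a + (-7)·b + 4·c = -107.
Inverting the 3×3 Gram matrix, [a, b, c]ᵀ = [-2403/796, 2357/796, -237/199]ᵀ.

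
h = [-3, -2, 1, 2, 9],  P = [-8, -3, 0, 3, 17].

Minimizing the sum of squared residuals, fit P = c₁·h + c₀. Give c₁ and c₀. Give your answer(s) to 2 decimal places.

c₁ = 1.98, c₀ = -0.97

Compute the Gram sums: Σh·h = 99, Σh = 7, Σ1 = 5.
And Σh·P = 189, ΣP = 9.
So MᵀM·[c₁, c₀]ᵀ = MᵀP: [[99, 7]; [7, 5]]·[c₁, c₀]ᵀ = [189, 9]ᵀ.
Determinant 99·5 − 7² = 446.
c₁ = (189·5 − 7·9)/446 = 441/223; c₀ = (99·9 − 7·189)/446 = -216/223.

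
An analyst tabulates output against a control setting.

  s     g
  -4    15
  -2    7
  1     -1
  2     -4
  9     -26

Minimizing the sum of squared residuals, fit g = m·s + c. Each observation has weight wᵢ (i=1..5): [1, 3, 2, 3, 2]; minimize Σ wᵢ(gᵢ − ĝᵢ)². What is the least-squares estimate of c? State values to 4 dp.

c = 1.7183

AᵀWA·[m, c]ᵀ = AᵀWg reads: 204·m + 16·c = -596;  16·m + 11·c = -30.
Determinant 204·11 − 16² = 1988.
m = ((-596)·11 − 16·(-30))/1988 = -217/71; c = (204·(-30) − 16·(-596))/1988 = 122/71.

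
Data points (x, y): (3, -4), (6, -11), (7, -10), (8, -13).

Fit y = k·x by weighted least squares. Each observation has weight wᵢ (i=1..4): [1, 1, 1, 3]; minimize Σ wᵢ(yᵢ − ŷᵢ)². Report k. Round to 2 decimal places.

Entries of MᵀWM: Σwᵢ·x·x = 286.
Right-hand side: Σwᵢ·x·y = -460.
MᵀWM·[k]ᵀ = MᵀWy becomes [[286]]·[k]ᵀ = [-460]ᵀ.
Hence k = -460 / 286 ≈ -1.60839.

k = -1.61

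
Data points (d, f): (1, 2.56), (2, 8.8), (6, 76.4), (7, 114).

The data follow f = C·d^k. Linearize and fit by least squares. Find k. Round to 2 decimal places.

k = 1.94

Let Y = ln f. Fitting Y = k·ln d + ln C by least squares:
Σln d = 4.4308, Σ(ln d)² = 7.4774, Σln f = 12.1869, Σln d·ln f = 18.4927.
Normal system: [[7.4774, 4.4308]; [4.4308, 4]]·[k, ln C]ᵀ = [18.4927, 12.1869]ᵀ.
Δ = 7.4774·4 − (4.4308)² = 10.2775; k = (18.4927·4 − 4.4308·12.1869)/10.2775 = 1.94332, ln C = (7.4774·12.1869 − 4.4308·18.4927)/10.2775 = 0.89411.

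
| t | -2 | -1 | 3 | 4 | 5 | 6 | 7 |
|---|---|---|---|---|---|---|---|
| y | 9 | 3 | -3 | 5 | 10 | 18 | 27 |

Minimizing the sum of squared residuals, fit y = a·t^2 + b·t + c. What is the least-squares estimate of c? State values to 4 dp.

c = -1.0726

Normal-equation sums: Σt^2·t^2 = 4676, Σt^2·t = 766, Σt^2 = 140, Σt·t = 140, Σt = 22, Σ1 = 7.
Moment sums: Σt^2·y = 2313, Σt·y = 337, Σy = 69.
Row-reducing yields a = 94301/93282, b = -39385/13326, c = -16676/15547.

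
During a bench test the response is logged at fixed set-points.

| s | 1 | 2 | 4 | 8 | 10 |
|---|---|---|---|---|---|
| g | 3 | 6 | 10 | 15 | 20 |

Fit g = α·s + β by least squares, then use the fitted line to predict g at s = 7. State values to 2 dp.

ĝ = 14.30

Normal-equation sums: Σs·s = 185, Σs = 25, Σ1 = 5.
For Aᵀg: Σs·g = 375, Σg = 54.
So AᵀA·[α, β]ᵀ = Aᵀg: [[185, 25]; [25, 5]]·[α, β]ᵀ = [375, 54]ᵀ.
Eliminating β: 5·(row 1) − 25·(row 2) gives 300·α = 5·375 − 25·54 = 525, so α = 7/4.
Then β = (54 − 25·(7/4))/5 = 41/20.
At s = 7: ĝ = (7/4)·(7) + (41/20)·(1) = 143/10.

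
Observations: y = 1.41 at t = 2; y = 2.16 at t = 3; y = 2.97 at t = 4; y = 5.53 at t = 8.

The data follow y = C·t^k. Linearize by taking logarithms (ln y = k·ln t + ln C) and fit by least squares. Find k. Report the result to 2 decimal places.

Let Y = ln y. Fitting Y = k·ln t + ln C by least squares:
XᵀX = [[7.9333, 5.2575]; [5.2575, 4]], rhs = [6.1495, 3.9124]ᵀ  (here Σln t = 5.2575, Σ(ln t)² = 7.9333, Σln y = 3.9124, Σln t·ln y = 6.1495).
Δ = 7.9333·4 − (5.2575)² = 4.0919; k = (6.1495·4 − 5.2575·3.9124)/4.0919 = 0.98447, ln C = (7.9333·3.9124 − 5.2575·6.1495)/4.0919 = -0.31585.

k = 0.98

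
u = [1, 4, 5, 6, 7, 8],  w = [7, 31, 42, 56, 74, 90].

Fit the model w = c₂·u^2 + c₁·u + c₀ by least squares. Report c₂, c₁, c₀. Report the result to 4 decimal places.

c₂ = 1.0158, c₁ = 2.8051, c₀ = 3.1694

Compute the Gram sums: Σu^2·u^2 = 8675, Σu^2·u = 1261, Σu^2 = 191, Σu·u = 191, Σu = 31, Σ1 = 6.
Moment sums: Σu^2·w = 12955, Σu·w = 1915, Σw = 300.
Row-reducing yields c₂ = 1475/1452, c₁ = 4073/1452, c₀ = 767/242.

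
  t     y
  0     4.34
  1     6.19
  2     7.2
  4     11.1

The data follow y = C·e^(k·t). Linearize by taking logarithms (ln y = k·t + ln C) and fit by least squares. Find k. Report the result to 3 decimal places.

Let Y = ln y. Fitting Y = k·t + ln C by least squares:
AᵀA = [[21.0000, 7.0000]; [7.0000, 4]], rhs = [15.3989, 7.6718]ᵀ  (here Σt = 7.0000, Σ(t)² = 21.0000, Σln y = 7.6718, Σt·ln y = 15.3989).
Solving (det = 35.0000): k = 0.22550, ln C = 1.52333.

k = 0.226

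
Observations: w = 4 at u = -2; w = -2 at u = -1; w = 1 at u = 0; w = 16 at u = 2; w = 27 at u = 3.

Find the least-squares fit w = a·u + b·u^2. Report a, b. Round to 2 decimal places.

Forming MᵀM = [[18, 26]; [26, 114]] and Mᵀw = [107, 321]ᵀ gives MᵀM·[a, b]ᵀ = Mᵀw.
Δ = 18·114 − 26² = 1376.
a = (107·114 − 26·321)/1376 = 963/344; b = (18·321 − 26·107)/1376 = 749/344.

a = 2.80, b = 2.18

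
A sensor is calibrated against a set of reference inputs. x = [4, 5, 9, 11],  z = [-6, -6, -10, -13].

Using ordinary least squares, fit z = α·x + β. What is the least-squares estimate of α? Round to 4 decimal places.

Normal-equation sums: Σx·x = 243, Σx = 29, Σ1 = 4.
Right-hand side: Σx·z = -287, Σz = -35.
So MᵀM·[α, β]ᵀ = Mᵀz: [[243, 29]; [29, 4]]·[α, β]ᵀ = [-287, -35]ᵀ.
Δ = 243·4 − 29² = 131.
α = ((-287)·4 − 29·(-35))/131 = -133/131; β = (243·(-35) − 29·(-287))/131 = -182/131.

α = -1.0153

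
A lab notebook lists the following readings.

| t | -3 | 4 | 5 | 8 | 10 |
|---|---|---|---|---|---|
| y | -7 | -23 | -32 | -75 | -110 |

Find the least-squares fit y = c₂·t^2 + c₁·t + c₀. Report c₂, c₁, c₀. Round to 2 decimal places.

c₂ = -0.95, c₁ = -1.33, c₀ = -2.39

Normal-equation sums: Σt^2·t^2 = 15058, Σt^2·t = 1674, Σt^2 = 214, Σt·t = 214, Σt = 24, Σ1 = 5.
For Aᵀy: Σt^2·y = -17031, Σt·y = -1931, Σy = -247.
Inverting the 3×3 Gram matrix, [c₂, c₁, c₀]ᵀ = [-48770/51391, -136891/102782, -122821/51391]ᵀ.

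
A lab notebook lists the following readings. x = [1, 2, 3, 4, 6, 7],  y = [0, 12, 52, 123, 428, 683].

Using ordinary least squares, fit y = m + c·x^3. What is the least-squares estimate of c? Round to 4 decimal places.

c = 1.9989

Compute the Gram sums: Σ1 = 6, Σx^3 = 659, Σx^3·x^3 = 169195.
Right-hand side: Σy = 1298, Σx^3·y = 336089.
So MᵀM·[m, c]ᵀ = Mᵀy: [[6, 659]; [659, 169195]]·[m, c]ᵀ = [1298, 336089]ᵀ.
Eliminating c: 169195·(row 1) − 659·(row 2) gives 580889·m = 169195·1298 − 659·336089 = -1867541, so m = -1867541/580889.
Then c = (336089 − 659·(-1867541/580889))/169195 = 1161152/580889.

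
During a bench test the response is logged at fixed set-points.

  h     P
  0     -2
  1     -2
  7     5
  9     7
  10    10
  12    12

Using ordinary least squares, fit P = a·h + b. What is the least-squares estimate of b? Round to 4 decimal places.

b = -2.7572

With design matrix M, MᵀM = [[375, 39]; [39, 6]] and MᵀP = [340, 30]ᵀ.
Eliminating b: 6·(row 1) − 39·(row 2) gives 729·a = 6·340 − 39·30 = 870, so a = 290/243.
Then b = (30 − 39·(290/243))/6 = -670/243.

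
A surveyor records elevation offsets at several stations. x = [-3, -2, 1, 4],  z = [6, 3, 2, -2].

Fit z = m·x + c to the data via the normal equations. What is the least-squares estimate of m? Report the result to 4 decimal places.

The normal equations are: 30·m + 0·c = -30;  0·m + 4·c = 9.
(Σx·x = 30, Σx = 0, Σ1 = 4, Σx·z = -30, Σz = 9.)
Eliminating c: 4·(row 1) − 0·(row 2) gives 120·m = 4·(-30) − 0·9 = -120, so m = -1.
Then c = (9 − 0·(-1))/4 = 9/4.

m = -1.0000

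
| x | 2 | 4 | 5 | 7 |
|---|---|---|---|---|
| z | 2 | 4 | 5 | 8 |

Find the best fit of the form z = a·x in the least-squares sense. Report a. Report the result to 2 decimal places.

a = 1.07

From the data, Σx·x = 94.
For Aᵀz: Σx·z = 101.
Hence a = 101 / 94 ≈ 1.07447.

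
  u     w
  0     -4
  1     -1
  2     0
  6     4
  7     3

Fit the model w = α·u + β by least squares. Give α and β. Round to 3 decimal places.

α = 0.969, β = -2.701

Sums needed: Σu·u = 90, Σu = 16, Σ1 = 5.
For Xᵀw: Σu·w = 44, Σw = 2.
So XᵀX·[α, β]ᵀ = Xᵀw: [[90, 16]; [16, 5]]·[α, β]ᵀ = [44, 2]ᵀ.
Δ = 90·5 − 16² = 194.
α = (44·5 − 16·2)/194 = 94/97; β = (90·2 − 16·44)/194 = -262/97.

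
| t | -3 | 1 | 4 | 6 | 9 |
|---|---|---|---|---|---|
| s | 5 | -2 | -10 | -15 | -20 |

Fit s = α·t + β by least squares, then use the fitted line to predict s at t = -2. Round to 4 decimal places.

ŝ = 3.2746

From the data, Σt·t = 143, Σt = 17, Σ1 = 5.
Moment sums: Σt·s = -327, Σs = -42.
Eliminating β: 5·(row 1) − 17·(row 2) gives 426·α = 5·(-327) − 17·(-42) = -921, so α = -307/142.
Then β = ((-42) − 17·(-307/142))/5 = -149/142.
At t = -2: ŝ = (-307/142)·(-2) + (-149/142)·(1) = 465/142.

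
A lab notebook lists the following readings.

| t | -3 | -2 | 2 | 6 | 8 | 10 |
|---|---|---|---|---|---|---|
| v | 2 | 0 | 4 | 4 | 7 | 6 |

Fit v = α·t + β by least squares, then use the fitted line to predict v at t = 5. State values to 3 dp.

With design matrix X, XᵀX = [[217, 21]; [21, 6]] and Xᵀv = [142, 23]ᵀ.
Δ = 217·6 − 21² = 861.
α = (142·6 − 21·23)/861 = 3/7; β = (217·23 − 21·142)/861 = 7/3.
At t = 5: v̂ = (3/7)·(5) + (7/3)·(1) = 94/21.

v̂ = 4.476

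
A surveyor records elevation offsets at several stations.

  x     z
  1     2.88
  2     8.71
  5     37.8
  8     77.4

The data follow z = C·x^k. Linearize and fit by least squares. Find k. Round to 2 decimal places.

With ln zᵢ as the transformed response and ln xᵢ as the regressor:
Σln x = 4.3820, Σ(ln x)² = 7.3948, Σln z = 11.2036, Σln x·ln z = 16.3897.
Equations: 7.3948·k + 4.3820·ln C = 16.3897;  4.3820·k + 4·ln C = 11.2036.
Slope k = (n·Σln x·ln z − Σln x·Σln z)/(n·Σ(ln x)² − (Σln x)²) = (4·16.3897 − 4.3820·11.2036)/10.3771 = 1.58663; ln C = (Σln z − k·Σln x)/n = 1.06273.

k = 1.59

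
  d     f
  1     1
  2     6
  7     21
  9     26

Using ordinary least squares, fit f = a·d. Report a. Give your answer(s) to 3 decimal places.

a = 2.919

Forming AᵀA = [[135]] and Aᵀf = [394]ᵀ gives AᵀA·[a]ᵀ = Aᵀf.
Hence a = 394 / 135 ≈ 2.91852.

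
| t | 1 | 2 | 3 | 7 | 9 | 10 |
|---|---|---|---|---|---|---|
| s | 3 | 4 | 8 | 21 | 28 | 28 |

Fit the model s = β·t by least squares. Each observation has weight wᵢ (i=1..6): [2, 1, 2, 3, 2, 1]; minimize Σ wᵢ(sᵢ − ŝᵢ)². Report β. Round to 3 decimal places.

β = 2.972

Sums needed: Σwᵢ·t·t = 433.
Right-hand side: Σwᵢ·t·s = 1287.
Hence β = 1287 / 433 ≈ 2.97229.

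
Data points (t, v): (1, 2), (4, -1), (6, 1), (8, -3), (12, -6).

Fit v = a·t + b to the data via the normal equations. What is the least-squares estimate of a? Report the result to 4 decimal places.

a = -0.7064

From the data, Σt·t = 261, Σt = 31, Σ1 = 5.
And Σt·v = -92, Σv = -7.
XᵀX·[a, b]ᵀ = Xᵀv becomes [[261, 31]; [31, 5]]·[a, b]ᵀ = [-92, -7]ᵀ.
Eliminating b: 5·(row 1) − 31·(row 2) gives 344·a = 5·(-92) − 31·(-7) = -243, so a = -243/344.
Then b = ((-7) − 31·(-243/344))/5 = 1025/344.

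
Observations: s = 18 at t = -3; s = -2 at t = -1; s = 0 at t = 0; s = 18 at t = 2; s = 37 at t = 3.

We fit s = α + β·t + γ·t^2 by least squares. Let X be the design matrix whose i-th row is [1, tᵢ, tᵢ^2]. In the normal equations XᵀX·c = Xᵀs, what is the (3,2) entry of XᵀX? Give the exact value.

7

Row 3 ↔ basis t^2, column 2 ↔ basis t, so (XᵀX)_{3,2} = Σᵢ (t^2)·(t) = (9)·(-3) + (1)·(-1) + (0)·(0) + (4)·(2) + (9)·(3) = 7.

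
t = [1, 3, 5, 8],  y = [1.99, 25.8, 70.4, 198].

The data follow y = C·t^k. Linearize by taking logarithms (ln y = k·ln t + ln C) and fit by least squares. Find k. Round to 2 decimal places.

Let Y = ln y. Fitting Y = k·ln t + ln C by least squares:
AᵀA = [[8.1213, 4.7875]; [4.7875, 4]], rhs = [21.4144, 13.4810]ᵀ  (here Σln t = 4.7875, Σ(ln t)² = 8.1213, Σln y = 13.4810, Σln t·ln y = 21.4144).
Slope k = (n·Σln t·ln y − Σln t·Σln y)/(n·Σ(ln t)² − (Σln t)²) = (4·21.4144 − 4.7875·13.4810)/9.5652 = 2.20775; ln C = (Σln y − k·Σln t)/n = 0.72784.

k = 2.21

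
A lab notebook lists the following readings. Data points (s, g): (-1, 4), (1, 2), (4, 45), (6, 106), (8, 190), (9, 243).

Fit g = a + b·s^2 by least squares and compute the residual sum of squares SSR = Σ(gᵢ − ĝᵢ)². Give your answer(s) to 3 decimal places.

Sums needed: Σ1 = 6, Σs^2 = 199, Σs^2·s^2 = 12211.
Moment sums: Σg = 590, Σs^2·g = 36385.
AᵀA·[a, b]ᵀ = Aᵀg becomes [[6, 199]; [199, 12211]]·[a, b]ᵀ = [590, 36385]ᵀ.
det = 6·12211 − 199² = 33665.
a = (590·12211 − 199·36385)/33665 = -7225/6733; b = (6·36385 − 199·590)/33665 = 20180/6733.
Residuals: 13977/6733, 511/6733, -12670/6733, -5557/6733, -5025/6733, 8764/6733; SSR = 72640/6733.

SSR = 10.789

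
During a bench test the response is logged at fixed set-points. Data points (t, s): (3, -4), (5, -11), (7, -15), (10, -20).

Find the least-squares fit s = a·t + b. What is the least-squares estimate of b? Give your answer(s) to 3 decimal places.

b = 1.402

Normal-equation sums: Σt·t = 183, Σt = 25, Σ1 = 4.
Right-hand side: Σt·s = -372, Σs = -50.
So MᵀM·[a, b]ᵀ = Mᵀs: [[183, 25]; [25, 4]]·[a, b]ᵀ = [-372, -50]ᵀ.
Eliminating b: 4·(row 1) − 25·(row 2) gives 107·a = 4·(-372) − 25·(-50) = -238, so a = -238/107.
Then b = ((-50) − 25·(-238/107))/4 = 150/107.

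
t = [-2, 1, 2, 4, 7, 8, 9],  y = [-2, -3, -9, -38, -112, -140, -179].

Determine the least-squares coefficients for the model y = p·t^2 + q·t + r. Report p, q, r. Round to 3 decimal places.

Setting ∂/∂p … = 0 gives: 13347·p + 1649·q + 219·r = -29602;  1649·p + 219·q + 29·r = -3684;  219·p + 29·q + 7·r = -483.
Inverting the 3×3 Gram matrix, [p, q, r]ᵀ = [-322409/160964, -321343/160964, 155779/80482]ᵀ.

p = -2.003, q = -1.996, r = 1.936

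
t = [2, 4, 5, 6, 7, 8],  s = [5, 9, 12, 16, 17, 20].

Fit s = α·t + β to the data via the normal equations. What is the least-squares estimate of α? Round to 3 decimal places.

Sums needed: Σt·t = 194, Σt = 32, Σ1 = 6.
Moment sums: Σt·s = 481, Σs = 79.
Normal equations: [[194, 32]; [32, 6]]·[α, β]ᵀ = [481, 79]ᵀ.
Eliminating β: 6·(row 1) − 32·(row 2) gives 140·α = 6·481 − 32·79 = 358, so α = 179/70.
Then β = (79 − 32·(179/70))/6 = -33/70.

α = 2.557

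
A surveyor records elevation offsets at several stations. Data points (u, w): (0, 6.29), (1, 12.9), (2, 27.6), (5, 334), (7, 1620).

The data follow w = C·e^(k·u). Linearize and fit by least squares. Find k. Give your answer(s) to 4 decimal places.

With ln wᵢ as the transformed response and uᵢ as the regressor:
Sums: Σu = 15.0000, Σ(u)² = 79.0000, Σln w = 20.9153, Σu·ln w = 89.9798.
Normal system: [[79.0000, 15.0000]; [15.0000, 5]]·[k, ln C]ᵀ = [89.9798, 20.9153]ᵀ.
Slope k = (n·Σu·ln w − Σu·Σln w)/(n·Σ(u)² − (Σu)²) = (5·89.9798 − 15.0000·20.9153)/170.0000 = 0.80100; ln C = (Σln w − k·Σu)/n = 1.78008.

k = 0.8010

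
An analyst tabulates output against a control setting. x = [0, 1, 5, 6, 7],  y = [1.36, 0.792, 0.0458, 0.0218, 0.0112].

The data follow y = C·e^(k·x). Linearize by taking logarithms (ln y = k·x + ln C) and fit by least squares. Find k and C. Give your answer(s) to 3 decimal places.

With ln yᵢ as the transformed response and xᵢ as the regressor:
Σx = 19.0000, Σ(x)² = 111.0000, Σln y = -11.3269, Σx·ln y = -70.0485.
Equations: 111.0000·k + 19.0000·ln C = -70.0485;  19.0000·k + 5·ln C = -11.3269.
Solving (det = 194.0000): k = -0.69604, ln C = 0.37958, so C = exp(0.37958) = 1.46168.

k = -0.696, C = 1.462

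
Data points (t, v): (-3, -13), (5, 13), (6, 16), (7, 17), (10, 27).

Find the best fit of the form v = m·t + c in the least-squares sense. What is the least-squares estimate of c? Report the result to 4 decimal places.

c = -3.3723

Entries of MᵀM: Σt·t = 219, Σt = 25, Σ1 = 5.
Right-hand side: Σt·v = 589, Σv = 60.
So MᵀM·[m, c]ᵀ = Mᵀv: [[219, 25]; [25, 5]]·[m, c]ᵀ = [589, 60]ᵀ.
Δ = 219·5 − 25² = 470.
m = (589·5 − 25·60)/470 = 289/94; c = (219·60 − 25·589)/470 = -317/94.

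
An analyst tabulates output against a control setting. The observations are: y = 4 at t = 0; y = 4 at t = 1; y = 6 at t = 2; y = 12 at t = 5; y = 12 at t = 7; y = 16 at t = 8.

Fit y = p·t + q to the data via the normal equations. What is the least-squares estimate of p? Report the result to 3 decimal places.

p = 1.477

Normal-equation sums: Σt·t = 143, Σt = 23, Σ1 = 6.
For Aᵀy: Σt·y = 288, Σy = 54.
AᵀA·[p, q]ᵀ = Aᵀy becomes [[143, 23]; [23, 6]]·[p, q]ᵀ = [288, 54]ᵀ.
det = 143·6 − 23² = 329.
p = (288·6 − 23·54)/329 = 486/329; q = (143·54 − 23·288)/329 = 1098/329.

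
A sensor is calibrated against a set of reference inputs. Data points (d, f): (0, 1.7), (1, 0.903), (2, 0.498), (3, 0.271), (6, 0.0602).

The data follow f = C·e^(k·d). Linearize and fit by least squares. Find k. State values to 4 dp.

k = -0.5543

Taking logs, ln f = k·d + ln C, so regress ln f on d.
Over the data: Σd = 12.0000, Σ(d)² = 50.0000, Σln f = -4.3843, Σd·ln f = -22.2738.
Normal system: [[50.0000, 12.0000]; [12.0000, 5]]·[k, ln C]ᵀ = [-22.2738, -4.3843]ᵀ.
Δ = 50.0000·5 − (12.0000)² = 106.0000; k = (-22.2738·5 − 12.0000·-4.3843)/106.0000 = -0.55432, ln C = (50.0000·-4.3843 − 12.0000·-22.2738)/106.0000 = 0.45350.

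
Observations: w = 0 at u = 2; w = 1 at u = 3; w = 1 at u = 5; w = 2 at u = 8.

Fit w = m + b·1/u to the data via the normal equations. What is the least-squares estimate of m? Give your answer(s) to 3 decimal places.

Forming XᵀX = [[4, 139/120]; [139/120, 6001/14400]] and Xᵀw = [4, 47/60]ᵀ gives XᵀX·[m, b]ᵀ = Xᵀw.
Determinant 4·(6001/14400) − (139/120)² = 1561/4800.
m = (4·(6001/14400) − (139/120)·(47/60))/(1561/4800) = 3646/1561; b = (4·(47/60) − (139/120)·4)/(1561/4800) = -7200/1561.

m = 2.336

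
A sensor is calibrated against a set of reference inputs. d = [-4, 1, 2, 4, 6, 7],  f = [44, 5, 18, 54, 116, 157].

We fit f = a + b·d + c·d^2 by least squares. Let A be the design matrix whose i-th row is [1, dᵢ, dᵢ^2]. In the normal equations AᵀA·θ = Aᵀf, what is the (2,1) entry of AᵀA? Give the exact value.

Row 2 ↔ basis d, column 1 ↔ basis 1, so (AᵀA)_{2,1} = Σᵢ d = (-4)·(1) + (1)·(1) + (2)·(1) + (4)·(1) + (6)·(1) + (7)·(1) = 16.

16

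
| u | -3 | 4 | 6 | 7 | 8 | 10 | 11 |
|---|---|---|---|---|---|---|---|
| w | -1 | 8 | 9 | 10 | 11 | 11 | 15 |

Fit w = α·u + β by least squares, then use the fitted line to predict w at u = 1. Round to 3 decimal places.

ŵ = 3.694

The normal system XᵀX·[α, β]ᵀ = Xᵀw is [[395, 43]; [43, 7]]·[α, β]ᵀ = [522, 63]ᵀ.
Determinant 395·7 − 43² = 916.
α = (522·7 − 43·63)/916 = 945/916; β = (395·63 − 43·522)/916 = 2439/916.
At u = 1: ŵ = (945/916)·(1) + (2439/916)·(1) = 846/229.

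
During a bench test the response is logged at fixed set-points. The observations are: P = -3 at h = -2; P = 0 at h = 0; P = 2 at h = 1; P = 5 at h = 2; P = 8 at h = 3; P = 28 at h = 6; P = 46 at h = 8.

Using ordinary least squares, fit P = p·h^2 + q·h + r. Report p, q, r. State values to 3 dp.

Setting ∂/∂p … = 0 gives: 5506·p + 756·q + 118·r = 4034;  756·p + 118·q + 18·r = 578;  118·p + 18·q + 7·r = 86.
(Σh^2·h^2 = 5506, Σh^2·h = 756, Σh^2 = 118, Σh·h = 118, Σh = 18, Σ1 = 7, Σh^2·P = 4034, Σh·P = 578, ΣP = 86.)
Row-reducing yields p = 13899/27643, q = 4531/2513, r = -22846/27643.

p = 0.503, q = 1.803, r = -0.826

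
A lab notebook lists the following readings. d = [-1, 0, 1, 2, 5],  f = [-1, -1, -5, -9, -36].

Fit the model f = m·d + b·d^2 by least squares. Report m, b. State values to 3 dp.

m = -2.050, b = -1.041

Entries of AᵀA: Σd·d = 31, Σd·d^2 = 133, Σd^2·d^2 = 643.
Right-hand side: Σd·f = -202, Σd^2·f = -942.
det = 31·643 − 133² = 2244.
m = ((-202)·643 − 133·(-942))/2244 = -1150/561; b = (31·(-942) − 133·(-202))/2244 = -584/561.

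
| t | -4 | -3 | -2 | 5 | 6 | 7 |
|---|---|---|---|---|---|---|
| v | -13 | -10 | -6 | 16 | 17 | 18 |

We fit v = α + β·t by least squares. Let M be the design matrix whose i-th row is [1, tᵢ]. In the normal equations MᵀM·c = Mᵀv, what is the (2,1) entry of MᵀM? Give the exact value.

Row 2 ↔ basis t, column 1 ↔ basis 1, so (MᵀM)_{2,1} = Σᵢ t = (-4)·(1) + (-3)·(1) + (-2)·(1) + (5)·(1) + (6)·(1) + (7)·(1) = 9.

9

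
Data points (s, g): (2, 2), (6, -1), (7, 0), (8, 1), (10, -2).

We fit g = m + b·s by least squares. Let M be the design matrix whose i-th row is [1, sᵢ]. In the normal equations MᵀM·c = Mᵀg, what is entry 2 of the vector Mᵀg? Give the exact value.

-14

Entry 2 ↔ basis s, so (Mᵀg)_{2} = Σᵢ (s)·gᵢ = (2)·(2) + (6)·(-1) + (7)·(0) + (8)·(1) + (10)·(-2) = -14.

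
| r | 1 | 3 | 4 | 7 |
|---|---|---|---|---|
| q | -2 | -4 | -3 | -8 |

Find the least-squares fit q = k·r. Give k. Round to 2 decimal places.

Normal-equation sums: Σr·r = 75.
And Σr·q = -82.
So MᵀM·[k]ᵀ = Mᵀq: [[75]]·[k]ᵀ = [-82]ᵀ.
Hence k = -82 / 75 ≈ -1.09333.

k = -1.09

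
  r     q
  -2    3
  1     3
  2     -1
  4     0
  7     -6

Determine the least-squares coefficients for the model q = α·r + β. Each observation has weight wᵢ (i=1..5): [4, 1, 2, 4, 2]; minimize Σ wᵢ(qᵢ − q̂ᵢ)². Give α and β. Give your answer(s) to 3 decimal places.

α = -0.848, β = 1.839

With design matrix M, MᵀWM = [[187, 27]; [27, 13]] and MᵀWq = [-109, 1]ᵀ.
Δ = 187·13 − 27² = 1702.
α = ((-109)·13 − 27·1)/1702 = -722/851; β = (187·1 − 27·(-109))/1702 = 1565/851.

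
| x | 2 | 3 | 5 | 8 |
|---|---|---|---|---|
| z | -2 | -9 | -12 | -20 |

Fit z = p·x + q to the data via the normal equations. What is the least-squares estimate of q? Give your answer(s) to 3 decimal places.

Compute the Gram sums: Σx·x = 102, Σx = 18, Σ1 = 4.
Moment sums: Σx·z = -251, Σz = -43.
So MᵀM·[p, q]ᵀ = Mᵀz: [[102, 18]; [18, 4]]·[p, q]ᵀ = [-251, -43]ᵀ.
det = 102·4 − 18² = 84.
p = ((-251)·4 − 18·(-43))/84 = -115/42; q = (102·(-43) − 18·(-251))/84 = 11/7.

q = 1.571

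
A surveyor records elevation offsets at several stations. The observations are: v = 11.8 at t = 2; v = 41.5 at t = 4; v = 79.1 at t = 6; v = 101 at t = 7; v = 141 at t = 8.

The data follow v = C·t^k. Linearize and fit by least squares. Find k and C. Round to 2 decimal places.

Taking logs, ln v = k·ln t + ln C, so regress ln v on ln t.
Sums: Σln t = 7.8966, Σ(ln t)² = 13.7233, Σln v = 20.1284, Σln t·ln v = 33.9782.
Normal system: [[13.7233, 7.8966]; [7.8966, 5]]·[k, ln C]ᵀ = [33.9782, 20.1284]ᵀ.
Δ = 13.7233·5 − (7.8966)² = 6.2610; k = (33.9782·5 − 7.8966·20.1284)/6.2610 = 1.74830, ln C = (13.7233·20.1284 − 7.8966·33.9782)/6.2610 = 1.26457, so C = exp(1.26457) = 3.54156.

k = 1.75, C = 3.54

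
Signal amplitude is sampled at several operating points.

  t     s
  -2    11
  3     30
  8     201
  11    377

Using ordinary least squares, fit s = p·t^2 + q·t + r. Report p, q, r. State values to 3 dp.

Normal-equation sums: Σt^2·t^2 = 18834, Σt^2·t = 1862, Σt^2 = 198, Σt·t = 198, Σt = 20, Σ1 = 4.
For Xᵀs: Σt^2·s = 58795, Σt·s = 5823, Σs = 619.
Solving the 3×3 system (Gaussian elimination) gives p = 1383/454, q = 166/227, r = 69/227.

p = 3.046, q = 0.731, r = 0.304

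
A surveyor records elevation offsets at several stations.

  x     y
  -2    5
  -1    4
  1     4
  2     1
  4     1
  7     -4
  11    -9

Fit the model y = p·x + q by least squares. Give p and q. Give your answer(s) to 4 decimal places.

The normal system MᵀM·[p, q]ᵀ = Mᵀy is [[196, 22]; [22, 7]]·[p, q]ᵀ = [-131, 2]ᵀ.
det = 196·7 − 22² = 888.
p = ((-131)·7 − 22·2)/888 = -961/888; q = (196·2 − 22·(-131))/888 = 1637/444.

p = -1.0822, q = 3.6869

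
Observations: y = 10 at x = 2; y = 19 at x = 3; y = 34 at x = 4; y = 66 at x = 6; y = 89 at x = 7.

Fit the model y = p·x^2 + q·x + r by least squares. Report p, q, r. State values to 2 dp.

p = 1.43, q = 2.84, r = -1.55

Forming MᵀM = [[4050, 658, 114]; [658, 114, 22]; [114, 22, 5]] and Mᵀy = [7492, 1232, 218]ᵀ gives MᵀM·[p, q, r]ᵀ = Mᵀy.
Solving the 3×3 system (Gaussian elimination) gives p = 63/44, q = 125/44, r = -17/11.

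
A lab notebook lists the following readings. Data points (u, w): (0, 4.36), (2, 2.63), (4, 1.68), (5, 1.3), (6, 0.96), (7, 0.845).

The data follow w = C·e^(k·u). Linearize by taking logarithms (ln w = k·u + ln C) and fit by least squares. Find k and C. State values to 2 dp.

k = -0.24, C = 4.31

Taking logs, ln w = k·u + ln C, so regress ln w on u.
AᵀA = [[130.0000, 24.0000]; [24.0000, 6]], rhs = [3.8971, 3.0114]ᵀ  (here Σu = 24.0000, Σ(u)² = 130.0000, Σln w = 3.0114, Σu·ln w = 3.8971).
Δ = 130.0000·6 − (24.0000)² = 204.0000; k = (3.8971·6 − 24.0000·3.0114)/204.0000 = -0.23966, ln C = (130.0000·3.0114 − 24.0000·3.8971)/204.0000 = 1.46053, so C = exp(1.46053) = 4.30824.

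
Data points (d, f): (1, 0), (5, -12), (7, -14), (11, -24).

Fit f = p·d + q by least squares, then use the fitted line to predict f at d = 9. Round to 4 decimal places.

f̂ = -19.5385

From the data, Σd·d = 196, Σd = 24, Σ1 = 4.
Right-hand side: Σd·f = -422, Σf = -50.
So XᵀX·[p, q]ᵀ = Xᵀf: [[196, 24]; [24, 4]]·[p, q]ᵀ = [-422, -50]ᵀ.
Determinant 196·4 − 24² = 208.
p = ((-422)·4 − 24·(-50))/208 = -61/26; q = (196·(-50) − 24·(-422))/208 = 41/26.
At d = 9: f̂ = (-61/26)·(9) + (41/26)·(1) = -254/13.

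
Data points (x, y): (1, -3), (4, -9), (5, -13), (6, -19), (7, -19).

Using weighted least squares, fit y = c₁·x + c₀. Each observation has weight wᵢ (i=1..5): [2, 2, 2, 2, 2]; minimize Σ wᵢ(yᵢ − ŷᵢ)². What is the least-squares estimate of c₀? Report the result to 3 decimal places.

c₀ = 0.679

From the data, Σwᵢ·x·x = 254, Σwᵢ·x = 46, Σwᵢ·1 = 10.
Right-hand side: Σwᵢ·x·y = -702, Σwᵢ·y = -126.
MᵀWM·[c₁, c₀]ᵀ = MᵀWy becomes [[254, 46]; [46, 10]]·[c₁, c₀]ᵀ = [-702, -126]ᵀ.
Δ = 254·10 − 46² = 424.
c₁ = ((-702)·10 − 46·(-126))/424 = -153/53; c₀ = (254·(-126) − 46·(-702))/424 = 36/53.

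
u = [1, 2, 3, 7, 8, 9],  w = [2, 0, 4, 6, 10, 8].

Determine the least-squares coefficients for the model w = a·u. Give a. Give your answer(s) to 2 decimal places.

a = 1.00

Normal-equation sums: Σu·u = 208.
Right-hand side: Σu·w = 208.
a = 208/208 = 1.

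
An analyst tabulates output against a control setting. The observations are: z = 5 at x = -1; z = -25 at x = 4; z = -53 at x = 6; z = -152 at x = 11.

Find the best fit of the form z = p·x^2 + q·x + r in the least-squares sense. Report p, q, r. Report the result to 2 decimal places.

Compute the Gram sums: Σx^2·x^2 = 16194, Σx^2·x = 1610, Σx^2 = 174, Σx·x = 174, Σx = 20, Σ1 = 4.
Moment sums: Σx^2·z = -20695, Σx·z = -2095, Σz = -225.
Row-reducing yields p = -69/70, q = -842/259, r = 3734/1295.

p = -0.99, q = -3.25, r = 2.88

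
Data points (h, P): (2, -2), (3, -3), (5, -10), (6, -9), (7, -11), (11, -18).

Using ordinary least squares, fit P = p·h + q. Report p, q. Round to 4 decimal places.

Compute the Gram sums: Σh·h = 244, Σh = 34, Σ1 = 6.
Right-hand side: Σh·P = -392, ΣP = -53.
Eliminating q: 6·(row 1) − 34·(row 2) gives 308·p = 6·(-392) − 34·(-53) = -550, so p = -25/14.
Then q = ((-53) − 34·(-25/14))/6 = 9/7.

p = -1.7857, q = 1.2857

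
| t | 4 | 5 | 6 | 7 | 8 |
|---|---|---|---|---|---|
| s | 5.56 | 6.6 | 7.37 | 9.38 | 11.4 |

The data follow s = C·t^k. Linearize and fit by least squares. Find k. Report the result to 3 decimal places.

With ln sᵢ as the transformed response and ln tᵢ as the regressor:
Over the data: Σln t = 8.8128, Σ(ln t)² = 15.8331, Σln s = 10.2723, Σln t·ln s = 18.4110.
Normal system: [[15.8331, 8.8128]; [8.8128, 5]]·[k, ln C]ᵀ = [18.4110, 10.2723]ᵀ.
Slope k = (n·Σln t·ln s − Σln t·Σln s)/(n·Σ(ln t)² − (Σln t)²) = (5·18.4110 − 8.8128·10.2723)/1.4995 = 1.01823; ln C = (Σln s − k·Σln t)/n = 0.25976.

k = 1.018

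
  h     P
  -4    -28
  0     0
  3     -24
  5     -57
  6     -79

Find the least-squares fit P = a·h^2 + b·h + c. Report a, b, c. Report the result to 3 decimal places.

a = -1.969, b = -1.260, c = -1.221

Setting ∂/∂a … = 0 gives: 2258·a + 304·b + 86·c = -4933;  304·a + 86·b + 10·c = -719;  86·a + 10·b + 5·c = -188.
Solving the 3×3 system (Gaussian elimination) gives a = -563/286, b = -1081/858, c = -524/429.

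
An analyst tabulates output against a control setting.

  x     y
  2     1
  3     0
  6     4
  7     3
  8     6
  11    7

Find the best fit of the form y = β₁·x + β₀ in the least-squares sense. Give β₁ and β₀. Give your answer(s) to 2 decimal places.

MᵀM·[β₁, β₀]ᵀ = Mᵀy reads: 283·β₁ + 37·β₀ = 172;  37·β₁ + 6·β₀ = 21.
Δ = 283·6 − 37² = 329.
β₁ = (172·6 − 37·21)/329 = 255/329; β₀ = (283·21 − 37·172)/329 = -421/329.

β₁ = 0.78, β₀ = -1.28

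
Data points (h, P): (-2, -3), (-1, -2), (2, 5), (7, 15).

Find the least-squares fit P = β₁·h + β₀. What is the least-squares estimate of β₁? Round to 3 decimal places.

Entries of AᵀA: Σh·h = 58, Σh = 6, Σ1 = 4.
Moment sums: Σh·P = 123, ΣP = 15.
AᵀA·[β₁, β₀]ᵀ = AᵀP becomes [[58, 6]; [6, 4]]·[β₁, β₀]ᵀ = [123, 15]ᵀ.
Δ = 58·4 − 6² = 196.
β₁ = (123·4 − 6·15)/196 = 201/98; β₀ = (58·15 − 6·123)/196 = 33/49.

β₁ = 2.051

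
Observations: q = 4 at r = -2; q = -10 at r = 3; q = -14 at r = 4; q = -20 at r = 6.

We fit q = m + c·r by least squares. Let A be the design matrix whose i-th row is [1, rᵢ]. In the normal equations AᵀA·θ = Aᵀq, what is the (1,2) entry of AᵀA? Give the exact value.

11

Row 1 ↔ basis 1, column 2 ↔ basis r, so (AᵀA)_{1,2} = Σᵢ r = (1)·(-2) + (1)·(3) + (1)·(4) + (1)·(6) = 11.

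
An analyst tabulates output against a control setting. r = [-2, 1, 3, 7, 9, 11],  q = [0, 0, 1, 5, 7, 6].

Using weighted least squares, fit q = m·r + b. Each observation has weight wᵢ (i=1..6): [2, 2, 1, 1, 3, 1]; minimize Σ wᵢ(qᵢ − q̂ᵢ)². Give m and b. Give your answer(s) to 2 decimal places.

m = 0.64, b = 0.35

Compute the Gram sums: Σwᵢ·r·r = 432, Σwᵢ·r = 46, Σwᵢ·1 = 10.
And Σwᵢ·r·q = 293, Σwᵢ·q = 33.
MᵀWM·[m, b]ᵀ = MᵀWq becomes [[432, 46]; [46, 10]]·[m, b]ᵀ = [293, 33]ᵀ.
det = 432·10 − 46² = 2204.
m = (293·10 − 46·33)/2204 = 353/551; b = (432·33 − 46·293)/2204 = 389/1102.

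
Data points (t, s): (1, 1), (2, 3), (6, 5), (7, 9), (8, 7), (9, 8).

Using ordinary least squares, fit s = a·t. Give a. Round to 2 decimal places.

a = 0.97

Normal-equation sums: Σt·t = 235.
For Xᵀs: Σt·s = 228.
a = 228/235 = 0.970213.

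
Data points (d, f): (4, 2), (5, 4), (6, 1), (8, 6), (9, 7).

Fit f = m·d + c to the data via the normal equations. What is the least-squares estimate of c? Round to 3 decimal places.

Compute the Gram sums: Σd·d = 222, Σd = 32, Σ1 = 5.
For Xᵀf: Σd·f = 145, Σf = 20.
XᵀX·[m, c]ᵀ = Xᵀf becomes [[222, 32]; [32, 5]]·[m, c]ᵀ = [145, 20]ᵀ.
Determinant 222·5 − 32² = 86.
m = (145·5 − 32·20)/86 = 85/86; c = (222·20 − 32·145)/86 = -100/43.

c = -2.326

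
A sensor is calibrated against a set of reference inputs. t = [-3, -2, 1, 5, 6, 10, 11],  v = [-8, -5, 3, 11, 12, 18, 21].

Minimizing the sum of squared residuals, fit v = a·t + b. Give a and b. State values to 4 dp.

a = 1.9946, b = -0.5497

With design matrix X, XᵀX = [[296, 28]; [28, 7]] and Xᵀv = [575, 52]ᵀ.
Δ = 296·7 − 28² = 1288.
a = (575·7 − 28·52)/1288 = 367/184; b = (296·52 − 28·575)/1288 = -177/322.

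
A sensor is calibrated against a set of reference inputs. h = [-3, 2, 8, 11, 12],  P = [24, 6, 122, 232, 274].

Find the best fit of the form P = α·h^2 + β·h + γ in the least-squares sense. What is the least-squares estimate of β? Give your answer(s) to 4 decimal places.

β = -1.1535

With design matrix M, MᵀM = [[39570, 3552, 342]; [3552, 342, 30]; [342, 30, 5]] and MᵀP = [75576, 6756, 658]ᵀ.
Solving the 3×3 system (Gaussian elimination) gives α = 102798/51487, β = -59392/51487, γ = 100658/51487.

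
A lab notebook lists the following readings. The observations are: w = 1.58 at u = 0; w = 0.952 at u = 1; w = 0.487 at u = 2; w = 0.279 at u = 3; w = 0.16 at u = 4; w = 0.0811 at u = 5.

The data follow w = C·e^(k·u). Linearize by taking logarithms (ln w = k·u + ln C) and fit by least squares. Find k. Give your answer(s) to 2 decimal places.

k = -0.59

Linearized form: ln w = k·u + ln C. From the 6 transformed points,
Σu = 15.0000, Σ(u)² = 55.0000, Σln w = -5.9325, Σu·ln w = -25.2085.
Equations: 55.0000·k + 15.0000·ln C = -25.2085;  15.0000·k + 6·ln C = -5.9325.
Δ = 55.0000·6 − (15.0000)² = 105.0000; k = (-25.2085·6 − 15.0000·-5.9325)/105.0000 = -0.59299, ln C = (55.0000·-5.9325 − 15.0000·-25.2085)/105.0000 = 0.49374.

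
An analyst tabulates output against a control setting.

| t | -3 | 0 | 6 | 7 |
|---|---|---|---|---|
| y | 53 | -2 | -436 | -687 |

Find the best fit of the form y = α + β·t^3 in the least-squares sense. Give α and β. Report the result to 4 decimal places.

Entries of XᵀX: Σ1 = 4, Σt^3 = 532, Σt^3·t^3 = 165034.
Right-hand side: Σy = -1072, Σt^3·y = -331248.
So XᵀX·[α, β]ᵀ = Xᵀy: [[4, 532]; [532, 165034]]·[α, β]ᵀ = [-1072, -331248]ᵀ.
Eliminating β: 165034·(row 1) − 532·(row 2) gives 377112·α = 165034·(-1072) − 532·(-331248) = -692512, so α = -4556/2481.
Then β = ((-331248) − 532·(-4556/2481))/165034 = -94336/47139.

α = -1.8364, β = -2.0012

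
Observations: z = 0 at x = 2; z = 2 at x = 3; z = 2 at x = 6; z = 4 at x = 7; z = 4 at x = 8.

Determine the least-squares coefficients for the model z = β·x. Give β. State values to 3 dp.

β = 0.481

The normal system MᵀM·[β]ᵀ = Mᵀz is [[162]]·[β]ᵀ = [78]ᵀ.
β = 78/162 = 0.481481.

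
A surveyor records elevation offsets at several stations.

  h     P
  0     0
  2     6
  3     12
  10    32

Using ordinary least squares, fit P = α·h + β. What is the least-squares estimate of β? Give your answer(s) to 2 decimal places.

β = 0.57

Entries of AᵀA: Σh·h = 113, Σh = 15, Σ1 = 4.
For AᵀP: Σh·P = 368, ΣP = 50.
AᵀA·[α, β]ᵀ = AᵀP becomes [[113, 15]; [15, 4]]·[α, β]ᵀ = [368, 50]ᵀ.
det = 113·4 − 15² = 227.
α = (368·4 − 15·50)/227 = 722/227; β = (113·50 − 15·368)/227 = 130/227.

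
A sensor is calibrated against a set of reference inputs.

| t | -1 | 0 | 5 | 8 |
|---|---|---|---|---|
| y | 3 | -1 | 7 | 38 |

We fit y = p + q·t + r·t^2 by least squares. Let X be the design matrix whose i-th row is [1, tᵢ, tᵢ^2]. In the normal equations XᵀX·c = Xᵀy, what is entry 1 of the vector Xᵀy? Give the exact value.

Entry 1 ↔ basis 1, so (Xᵀy)_{1} = Σᵢ yᵢ = (1)·(3) + (1)·(-1) + (1)·(7) + (1)·(38) = 47.

47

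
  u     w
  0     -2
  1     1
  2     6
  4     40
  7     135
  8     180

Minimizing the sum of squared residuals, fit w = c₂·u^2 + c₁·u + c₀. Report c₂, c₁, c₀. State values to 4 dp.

c₂ = 3.0866, c₁ = -2.0589, c₀ = -1.3844

Entries of AᵀA: Σu^2·u^2 = 6770, Σu^2·u = 928, Σu^2 = 134, Σu·u = 134, Σu = 22, Σ1 = 6.
And Σu^2·w = 18800, Σu·w = 2558, Σw = 360.
Normal equations: [[6770, 928, 134]; [928, 134, 22]; [134, 22, 6]]·[c₂, c₁, c₀]ᵀ = [18800, 2558, 360]ᵀ.
Inverting the 3×3 Gram matrix, [c₂, c₁, c₀]ᵀ = [713/231, -2378/1155, -533/385]ᵀ.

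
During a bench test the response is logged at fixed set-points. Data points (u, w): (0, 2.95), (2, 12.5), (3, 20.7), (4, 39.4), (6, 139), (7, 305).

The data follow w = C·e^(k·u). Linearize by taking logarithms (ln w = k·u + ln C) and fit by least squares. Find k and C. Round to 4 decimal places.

Linearized form: ln w = k·u + ln C. From the 6 transformed points,
Sums: Σu = 22.0000, Σ(u)² = 114.0000, Σln w = 20.9662, Σu·ln w = 98.4859.
Normal system: [[114.0000, 22.0000]; [22.0000, 6]]·[k, ln C]ᵀ = [98.4859, 20.9662]ᵀ.
Slope k = (n·Σu·ln w − Σu·Σln w)/(n·Σ(u)² − (Σu)²) = (6·98.4859 − 22.0000·20.9662)/200.0000 = 0.64829; ln C = (Σln w − k·Σu)/n = 1.11729, so C = exp(1.11729) = 3.05656.

k = 0.6483, C = 3.0566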